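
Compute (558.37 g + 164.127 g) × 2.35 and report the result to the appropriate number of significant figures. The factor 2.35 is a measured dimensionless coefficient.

558.37 g + 164.127 g = 722.497 g; the sum is limited to 2 decimal places (5 s.f.).
Carrying full precision, 722.497 × 2.35 = 1697.86795 g; 2.35 has 3 s.f., so the result keeps min(5, 3) = 3 s.f.
Rounded to 3 significant figures: 1.70 × 10³ g.

1.70 × 10³ g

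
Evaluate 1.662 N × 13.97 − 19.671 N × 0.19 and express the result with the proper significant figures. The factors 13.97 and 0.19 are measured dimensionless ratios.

1.662 × 13.97 = 23.21814 → 23.22 N (4 s.f., last digit at the 10^-2 place).
19.671 × 0.19 = 3.73749 → 3.7 N (2 s.f., last digit at the 10^-1 place).
Difference: 19.48065 N; keep the coarser place, 10^-1.
Result: 19.5 N.

19.5 N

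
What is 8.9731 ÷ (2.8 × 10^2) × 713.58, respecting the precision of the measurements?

8.9731 ÷ (2.8 × 10^2) × 713.58 = 22.86794535
Multiplication/division keeps the fewest significant figures: 8.9731 → 5 s.f., 2.8 × 10^2 → 2 s.f., 713.58 → 5 s.f.; limit is 2.
Rounded to 2 significant figures: 23.

23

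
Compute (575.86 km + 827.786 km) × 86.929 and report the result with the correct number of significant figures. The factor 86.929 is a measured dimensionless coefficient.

575.86 km + 827.786 km = 1403.646 km; the sum is limited to 2 decimal places (6 s.f.).
Carrying full precision, 1403.646 × 86.929 = 122017.543134 km; 86.929 has 5 s.f., so the result keeps min(6, 5) = 5 s.f.
Rounded to 5 significant figures: 1.2202 × 10⁵ km.

1.2202 × 10⁵ km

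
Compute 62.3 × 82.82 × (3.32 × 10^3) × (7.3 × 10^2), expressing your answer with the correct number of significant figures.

1.3 × 10^10

62.3 × 82.82 × (3.32 × 10^3) × (7.3 × 10^2) = 1.25050149896 × 10^10
Multiplication/division keeps the fewest significant figures: 62.3 → 3 s.f., 82.82 → 4 s.f., 3.32 × 10^3 → 3 s.f., 7.3 × 10^2 → 2 s.f.; limit is 2.
Rounded to 2 significant figures: 1.3 × 10^10.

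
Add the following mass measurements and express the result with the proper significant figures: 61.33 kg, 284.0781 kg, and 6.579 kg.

61.33 kg + 284.0781 kg + 6.579 kg = 351.9871 kg.
Addition/subtraction keeps the fewest decimal places: 61.33 → 2 decimal places, 284.0781 → 4 decimal places, 6.579 → 3 decimal places; limit is 2.
Rounded to 2 decimal places: 351.99 kg.

351.99 kg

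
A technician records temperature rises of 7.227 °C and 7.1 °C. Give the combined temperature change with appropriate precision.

14.3 °C

7.227 °C + 7.1 °C = 14.327 °C.
Addition/subtraction keeps the fewest decimal places: 7.227 → 3 decimal places, 7.1 → 1 decimal place; limit is 1.
Rounded to 1 decimal place: 14.3 °C.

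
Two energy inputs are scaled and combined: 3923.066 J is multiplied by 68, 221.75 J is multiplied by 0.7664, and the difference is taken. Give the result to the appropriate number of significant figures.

3923.066 × 68 = 266768.488 → 2.7 × 10^5 J (2 s.f., last digit at the 10^4 place).
221.75 × 0.7664 = 169.9492 → 169.9 J (4 s.f., last digit at the 10^-1 place).
Difference: 266598.5388 J; keep the coarser place, 10^4.
Result: 2.7 × 10^5 J.

2.7 × 10^5 J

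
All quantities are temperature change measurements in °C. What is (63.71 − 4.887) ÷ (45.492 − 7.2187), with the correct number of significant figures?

63.71 − 4.887 = 58.823, limited to 2 d.p. → 4 s.f.; 45.492 − 7.2187 = 38.2733, limited to 3 d.p. → 5 s.f.
Carrying full precision, 58.823 ÷ 38.2733 = 1.53691999383…; keep min(4, 5) = 4 s.f.
Rounded to 4 significant figures: 1.537.

1.537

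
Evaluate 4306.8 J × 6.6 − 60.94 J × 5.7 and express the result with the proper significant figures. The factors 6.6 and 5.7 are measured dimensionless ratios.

2.8 × 10^4 J

4306.8 × 6.6 = 28424.88 → 2.8 × 10^4 J (2 s.f., last digit at the 10^3 place).
60.94 × 5.7 = 347.358 → 3.5 × 10^2 J (2 s.f., last digit at the 10^1 place).
Difference: 28077.522 J; keep the coarser place, 10^3.
Result: 2.8 × 10^4 J.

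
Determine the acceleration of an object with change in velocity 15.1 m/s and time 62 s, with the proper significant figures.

acceleration = 15.1 m/s ÷ 62 s = 0.243548387097… m/s².
15.1 has 3 significant figures; 62 has 2.
Division/multiplication keeps the fewest: 2 significant figures.
Rounded: 0.24 m/s².

0.24 m/s²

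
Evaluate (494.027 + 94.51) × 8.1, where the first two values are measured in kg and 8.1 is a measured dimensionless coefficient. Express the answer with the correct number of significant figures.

4.8 × 10³ kg

494.027 kg + 94.51 kg = 588.537 kg; the sum is limited to 2 decimal places (5 s.f.).
Carrying full precision, 588.537 × 8.1 = 4767.1497 kg; 8.1 has 2 s.f., so the result keeps min(5, 2) = 2 s.f.
Rounded to 2 significant figures: 4.8 × 10³ kg.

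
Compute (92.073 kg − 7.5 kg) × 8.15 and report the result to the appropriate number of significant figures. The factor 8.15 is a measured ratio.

92.073 kg − 7.5 kg = 84.573 kg; the difference is limited to 1 decimal place (3 s.f.).
Carrying full precision, 84.573 × 8.15 = 689.26995 kg; 8.15 has 3 s.f., so the result keeps min(3, 3) = 3 s.f.
Rounded to 3 significant figures: 689 kg.

689 kg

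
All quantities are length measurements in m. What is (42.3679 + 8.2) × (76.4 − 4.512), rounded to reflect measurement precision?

3.64 × 10^3 m²

42.3679 + 8.2 = 50.5679, limited to 1 d.p. → 3 s.f.; 76.4 − 4.512 = 71.888, limited to 1 d.p. → 3 s.f.
Carrying full precision, 50.5679 × 71.888 = 3635.2251952; keep min(3, 3) = 3 s.f.
Rounded to 3 significant figures: 3.64 × 10^3 m².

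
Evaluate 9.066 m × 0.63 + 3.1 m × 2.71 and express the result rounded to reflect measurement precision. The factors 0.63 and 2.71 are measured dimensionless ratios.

14.1 m

9.066 × 0.63 = 5.71158 → 5.7 m (2 s.f., last digit at the 10^-1 place).
3.1 × 2.71 = 8.401 → 8.4 m (2 s.f., last digit at the 10^-1 place).
Sum: 14.11258 m; keep the coarser place, 10^-1.
Result: 14.1 m.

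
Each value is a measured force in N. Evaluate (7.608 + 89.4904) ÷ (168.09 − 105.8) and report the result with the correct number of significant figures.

1.56

7.608 + 89.4904 = 97.0984, limited to 3 d.p. → 5 s.f.; 168.09 − 105.8 = 62.29, limited to 1 d.p. → 3 s.f.
Carrying full precision, 97.0984 ÷ 62.29 = 1.55881200835…; keep min(5, 3) = 3 s.f.
Rounded to 3 significant figures: 1.56.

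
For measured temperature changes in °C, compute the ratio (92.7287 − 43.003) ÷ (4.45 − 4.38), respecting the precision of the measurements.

92.7287 − 43.003 = 49.7257, limited to 3 d.p. → 5 s.f.; 4.45 − 4.38 = 0.07, limited to 2 d.p. → 1 s.f.
Carrying full precision, 49.7257 ÷ 0.07 = 710.367142857…; keep min(5, 1) = 1 s.f.
Rounded to 1 significant figure: 7 × 10^2.

7 × 10^2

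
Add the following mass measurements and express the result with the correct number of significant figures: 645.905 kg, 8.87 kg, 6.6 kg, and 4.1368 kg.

645.905 kg + 8.87 kg + 6.6 kg + 4.1368 kg = 665.5118 kg.
Addition/subtraction keeps the fewest decimal places: 645.905 → 3 decimal places, 8.87 → 2 decimal places, 6.6 → 1 decimal place, 4.1368 → 4 decimal places; limit is 1.
Rounded to 1 decimal place: 6.655 × 10^2 kg.

6.655 × 10^2 kg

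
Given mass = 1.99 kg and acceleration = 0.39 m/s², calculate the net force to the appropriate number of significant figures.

0.78 N

net force = 1.99 kg × 0.39 m/s² = 0.7761 N.
1.99 has 3 significant figures; 0.39 has 2.
Division/multiplication keeps the fewest: 2 significant figures.
Rounded: 0.78 N.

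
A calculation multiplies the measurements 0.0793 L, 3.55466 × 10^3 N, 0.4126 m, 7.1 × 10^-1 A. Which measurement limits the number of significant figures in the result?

7.1 × 10^-1 A

0.0793 L → 3 s.f.; 3.55466 × 10^3 N → 6 s.f.; 0.4126 m → 4 s.f.; 7.1 × 10^-1 A → 2 s.f.
The fewest is 2 significant figures, from 7.1 × 10^-1 A.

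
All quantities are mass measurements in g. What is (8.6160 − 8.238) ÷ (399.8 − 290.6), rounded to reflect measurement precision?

0.00346

8.6160 − 8.238 = 0.3780, limited to 3 d.p. → 3 s.f.; 399.8 − 290.6 = 109.2, limited to 1 d.p. → 4 s.f.
Carrying full precision, 0.3780 ÷ 109.2 = 0.00346153846154…; keep min(3, 4) = 3 s.f.
Rounded to 3 significant figures: 0.00346.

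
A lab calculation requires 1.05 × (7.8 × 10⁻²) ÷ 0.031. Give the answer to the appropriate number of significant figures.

1.05 × (7.8 × 10⁻²) ÷ 0.031 = 2.64193548387…
Multiplication/division keeps the fewest significant figures: 1.05 → 3 s.f., 7.8 × 10⁻² → 2 s.f., 0.031 → 2 s.f.; limit is 2.
Rounded to 2 significant figures: 2.6.

2.6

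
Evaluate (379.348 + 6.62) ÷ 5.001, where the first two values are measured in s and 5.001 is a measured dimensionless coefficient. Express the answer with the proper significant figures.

379.348 s + 6.62 s = 385.968 s; the sum is limited to 2 decimal places (5 s.f.).
Carrying full precision, 385.968 ÷ 5.001 = 77.1781643671… s; 5.001 has 4 s.f., so the result keeps min(5, 4) = 4 s.f.
Rounded to 4 significant figures: 77.18 s.

77.18 s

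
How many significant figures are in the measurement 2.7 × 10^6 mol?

2.7 × 10^6: in scientific notation every digit of the coefficient is significant.

2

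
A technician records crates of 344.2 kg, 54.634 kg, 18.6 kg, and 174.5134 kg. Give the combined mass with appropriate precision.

344.2 kg + 54.634 kg + 18.6 kg + 174.5134 kg = 591.9474 kg.
Addition/subtraction keeps the fewest decimal places: 344.2 → 1 decimal place, 54.634 → 3 decimal places, 18.6 → 1 decimal place, 174.5134 → 4 decimal places; limit is 1.
Rounded to 1 decimal place: 591.9 kg.

591.9 kg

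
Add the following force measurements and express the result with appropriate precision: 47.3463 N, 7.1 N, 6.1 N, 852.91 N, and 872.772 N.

47.3463 N + 7.1 N + 6.1 N + 852.91 N + 872.772 N = 1786.2283 N.
Addition/subtraction keeps the fewest decimal places: 47.3463 → 4 decimal places, 7.1 → 1 decimal place, 6.1 → 1 decimal place, 852.91 → 2 decimal places, 872.772 → 3 decimal places; limit is 1.
Rounded to 1 decimal place: 1786.2 N.

1786.2 N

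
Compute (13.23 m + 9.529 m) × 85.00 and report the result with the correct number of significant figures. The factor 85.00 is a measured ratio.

13.23 m + 9.529 m = 22.759 m; the sum is limited to 2 decimal places (4 s.f.).
Carrying full precision, 22.759 × 85.00 = 1934.515 m; 85.00 has 4 s.f., so the result keeps min(4, 4) = 4 s.f.
Rounded to 4 significant figures: 1935 m.

1935 m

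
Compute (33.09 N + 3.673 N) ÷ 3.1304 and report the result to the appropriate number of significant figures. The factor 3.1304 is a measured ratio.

11.74 N

33.09 N + 3.673 N = 36.763 N; the sum is limited to 2 decimal places (4 s.f.).
Carrying full precision, 36.763 ÷ 3.1304 = 11.7438665985… N; 3.1304 has 5 s.f., so the result keeps min(4, 5) = 4 s.f.
Rounded to 4 significant figures: 11.74 N.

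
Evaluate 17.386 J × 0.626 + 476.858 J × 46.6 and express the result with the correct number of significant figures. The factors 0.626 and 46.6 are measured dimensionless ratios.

17.386 × 0.626 = 10.883636 → 10.9 J (3 s.f., last digit at the 10^-1 place).
476.858 × 46.6 = 22221.5828 → 2.22 × 10^4 J (3 s.f., last digit at the 10^2 place).
Sum: 22232.466436 J; keep the coarser place, 10^2.
Result: 2.22 × 10^4 J.

2.22 × 10^4 J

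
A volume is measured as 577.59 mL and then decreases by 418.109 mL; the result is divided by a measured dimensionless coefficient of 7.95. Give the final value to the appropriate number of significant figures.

577.59 mL − 418.109 mL = 159.481 mL; the difference is limited to 2 decimal places (5 s.f.).
Carrying full precision, 159.481 ÷ 7.95 = 20.0605031447… mL; 7.95 has 3 s.f., so the result keeps min(5, 3) = 3 s.f.
Rounded to 3 significant figures: 20.1 mL.

20.1 mL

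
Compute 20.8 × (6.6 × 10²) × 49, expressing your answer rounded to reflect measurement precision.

6.7 × 10⁵

20.8 × (6.6 × 10²) × 49 = 672672
Multiplication/division keeps the fewest significant figures: 20.8 → 3 s.f., 6.6 × 10² → 2 s.f., 49 → 2 s.f.; limit is 2.
Rounded to 2 significant figures: 6.7 × 10⁵.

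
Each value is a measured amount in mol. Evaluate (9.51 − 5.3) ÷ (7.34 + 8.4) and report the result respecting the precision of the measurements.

9.51 − 5.3 = 4.21, limited to 1 d.p. → 2 s.f.; 7.34 + 8.4 = 15.74, limited to 1 d.p. → 3 s.f.
Carrying full precision, 4.21 ÷ 15.74 = 0.267471410419…; keep min(2, 3) = 2 s.f.
Rounded to 2 significant figures: 0.27.

0.27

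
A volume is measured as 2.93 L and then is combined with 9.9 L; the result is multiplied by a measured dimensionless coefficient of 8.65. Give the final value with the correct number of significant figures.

111 L

2.93 L + 9.9 L = 12.83 L; the sum is limited to 1 decimal place (3 s.f.).
Carrying full precision, 12.83 × 8.65 = 110.9795 L; 8.65 has 3 s.f., so the result keeps min(3, 3) = 3 s.f.
Rounded to 3 significant figures: 111 L.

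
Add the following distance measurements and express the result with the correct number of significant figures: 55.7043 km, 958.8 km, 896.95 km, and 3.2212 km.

1914.7 km

55.7043 km + 958.8 km + 896.95 km + 3.2212 km = 1914.6755 km.
Addition/subtraction keeps the fewest decimal places: 55.7043 → 4 decimal places, 958.8 → 1 decimal place, 896.95 → 2 decimal places, 3.2212 → 4 decimal places; limit is 1.
Rounded to 1 decimal place: 1914.7 km.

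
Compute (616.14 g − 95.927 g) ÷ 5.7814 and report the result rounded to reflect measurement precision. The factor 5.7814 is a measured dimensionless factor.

616.14 g − 95.927 g = 520.213 g; the difference is limited to 2 decimal places (5 s.f.).
Carrying full precision, 520.213 ÷ 5.7814 = 89.9804545612… g; 5.7814 has 5 s.f., so the result keeps min(5, 5) = 5 s.f.
Rounded to 5 significant figures: 89.980 g.

89.980 g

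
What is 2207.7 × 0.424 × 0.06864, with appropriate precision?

64.3

2207.7 × 0.424 × 0.06864 = 64.251487872
Multiplication/division keeps the fewest significant figures: 2207.7 → 5 s.f., 0.424 → 3 s.f., 0.06864 → 4 s.f.; limit is 3.
Rounded to 3 significant figures: 64.3.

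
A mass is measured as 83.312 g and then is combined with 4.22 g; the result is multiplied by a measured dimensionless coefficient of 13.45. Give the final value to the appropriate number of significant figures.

83.312 g + 4.22 g = 87.532 g; the sum is limited to 2 decimal places (4 s.f.).
Carrying full precision, 87.532 × 13.45 = 1177.3054 g; 13.45 has 4 s.f., so the result keeps min(4, 4) = 4 s.f.
Rounded to 4 significant figures: 1177 g.

1177 g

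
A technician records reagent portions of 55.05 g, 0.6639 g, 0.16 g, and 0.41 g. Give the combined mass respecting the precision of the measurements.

56.28 g

55.05 g + 0.6639 g + 0.16 g + 0.41 g = 56.2839 g.
Addition/subtraction keeps the fewest decimal places: 55.05 → 2 decimal places, 0.6639 → 4 decimal places, 0.16 → 2 decimal places, 0.41 → 2 decimal places; limit is 2.
Rounded to 2 decimal places: 56.28 g.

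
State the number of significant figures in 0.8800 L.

4

0.8800: leading zeros are not significant; trailing zeros after a decimal point are significant.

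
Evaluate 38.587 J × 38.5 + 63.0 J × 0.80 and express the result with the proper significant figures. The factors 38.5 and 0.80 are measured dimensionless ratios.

38.587 × 38.5 = 1485.5995 → 1.49 × 10³ J (3 s.f., last digit at the 10^1 place).
63.0 × 0.80 = 50.4 → 5.0 × 10¹ J (2 s.f., last digit at the 10^0 place).
Sum: 1535.9995 J; keep the coarser place, 10^1.
Result: 1.54 × 10³ J.

1.54 × 10³ J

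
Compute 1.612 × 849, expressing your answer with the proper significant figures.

1.37 × 10^3

1.612 × 849 = 1368.588
Multiplication/division keeps the fewest significant figures: 1.612 → 4 s.f., 849 → 3 s.f.; limit is 3.
Rounded to 3 significant figures: 1.37 × 10^3.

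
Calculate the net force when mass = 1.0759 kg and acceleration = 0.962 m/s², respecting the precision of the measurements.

1.04 N

net force = 1.0759 kg × 0.962 m/s² = 1.0350158 N.
1.0759 has 5 significant figures; 0.962 has 3.
Division/multiplication keeps the fewest: 3 significant figures.
Rounded: 1.04 N.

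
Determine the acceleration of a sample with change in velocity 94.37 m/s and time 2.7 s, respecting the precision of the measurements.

acceleration = 94.37 m/s ÷ 2.7 s = 34.9518518519… m/s².
94.37 has 4 significant figures; 2.7 has 2.
Division/multiplication keeps the fewest: 2 significant figures.
Rounded: 35 m/s².

35 m/s²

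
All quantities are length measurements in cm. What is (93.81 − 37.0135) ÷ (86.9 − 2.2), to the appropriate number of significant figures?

93.81 − 37.0135 = 56.7965, limited to 2 d.p. → 4 s.f.; 86.9 − 2.2 = 84.7, limited to 1 d.p. → 3 s.f.
Carrying full precision, 56.7965 ÷ 84.7 = 0.670560802834…; keep min(4, 3) = 3 s.f.
Rounded to 3 significant figures: 6.71 × 10^-1.

6.71 × 10^-1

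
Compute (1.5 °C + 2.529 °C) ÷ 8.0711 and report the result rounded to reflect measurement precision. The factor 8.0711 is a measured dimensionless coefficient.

1.5 °C + 2.529 °C = 4.029 °C; the sum is limited to 1 decimal place (2 s.f.).
Carrying full precision, 4.029 ÷ 8.0711 = 0.499188462539… °C; 8.0711 has 5 s.f., so the result keeps min(2, 5) = 2 s.f.
Rounded to 2 significant figures: 0.50 °C.

0.50 °C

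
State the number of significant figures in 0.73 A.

2

0.73: leading zeros are not significant.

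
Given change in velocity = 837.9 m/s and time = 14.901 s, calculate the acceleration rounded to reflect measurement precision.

56.23 m/s²

acceleration = 837.9 m/s ÷ 14.901 s = 56.2311254278… m/s².
837.9 has 4 significant figures; 14.901 has 5.
Division/multiplication keeps the fewest: 4 significant figures.
Rounded: 56.23 m/s².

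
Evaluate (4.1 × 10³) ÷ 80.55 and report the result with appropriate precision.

51

(4.1 × 10³) ÷ 80.55 = 50.9000620732…
Multiplication/division keeps the fewest significant figures: 4.1 × 10³ → 2 s.f., 80.55 → 4 s.f.; limit is 2.
Rounded to 2 significant figures: 51.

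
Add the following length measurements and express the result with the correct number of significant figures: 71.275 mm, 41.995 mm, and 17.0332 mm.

71.275 mm + 41.995 mm + 17.0332 mm = 130.3032 mm.
Addition/subtraction keeps the fewest decimal places: 71.275 → 3 decimal places, 41.995 → 3 decimal places, 17.0332 → 4 decimal places; limit is 3.
Rounded to 3 decimal places: 130.303 mm.

130.303 mm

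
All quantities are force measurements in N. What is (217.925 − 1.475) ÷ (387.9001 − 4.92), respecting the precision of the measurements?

217.925 − 1.475 = 216.450, limited to 3 d.p. → 6 s.f.; 387.9001 − 4.92 = 382.9801, limited to 2 d.p. → 5 s.f.
Carrying full precision, 216.450 ÷ 382.9801 = 0.565172968517…; keep min(6, 5) = 5 s.f.
Rounded to 5 significant figures: 0.56517.

0.56517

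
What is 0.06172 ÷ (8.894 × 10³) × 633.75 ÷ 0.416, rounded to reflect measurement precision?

0.06172 ÷ (8.894 × 10³) × 633.75 ÷ 0.416 = 0.0105719094333…
Multiplication/division keeps the fewest significant figures: 0.06172 → 4 s.f., 8.894 × 10³ → 4 s.f., 633.75 → 5 s.f., 0.416 → 3 s.f.; limit is 3.
Rounded to 3 significant figures: 0.0106.

0.0106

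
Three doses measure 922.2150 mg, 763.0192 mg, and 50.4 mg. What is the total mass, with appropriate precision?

922.2150 mg + 763.0192 mg + 50.4 mg = 1735.6342 mg.
Addition/subtraction keeps the fewest decimal places: 922.2150 → 4 decimal places, 763.0192 → 4 decimal places, 50.4 → 1 decimal place; limit is 1.
Rounded to 1 decimal place: 1735.6 mg.

1735.6 mg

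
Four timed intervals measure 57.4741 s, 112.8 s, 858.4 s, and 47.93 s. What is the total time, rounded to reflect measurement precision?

57.4741 s + 112.8 s + 858.4 s + 47.93 s = 1076.6041 s.
Addition/subtraction keeps the fewest decimal places: 57.4741 → 4 decimal places, 112.8 → 1 decimal place, 858.4 → 1 decimal place, 47.93 → 2 decimal places; limit is 1.
Rounded to 1 decimal place: 1076.6 s.

1076.6 s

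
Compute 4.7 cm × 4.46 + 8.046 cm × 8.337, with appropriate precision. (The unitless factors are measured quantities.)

4.7 × 4.46 = 20.962 → 21 cm (2 s.f., last digit at the 10^0 place).
8.046 × 8.337 = 67.079502 → 67.08 cm (4 s.f., last digit at the 10^-2 place).
Sum: 88.041502 cm; keep the coarser place, 10^0.
Result: 88 cm.

88 cm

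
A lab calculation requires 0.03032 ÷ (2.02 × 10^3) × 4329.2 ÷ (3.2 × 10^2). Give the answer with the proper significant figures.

2.0 × 10^-4

0.03032 ÷ (2.02 × 10^3) × 4329.2 ÷ (3.2 × 10^2) = 0.00020306519802…
Multiplication/division keeps the fewest significant figures: 0.03032 → 4 s.f., 2.02 × 10^3 → 3 s.f., 4329.2 → 5 s.f., 3.2 × 10^2 → 2 s.f.; limit is 2.
Rounded to 2 significant figures: 2.0 × 10^-4.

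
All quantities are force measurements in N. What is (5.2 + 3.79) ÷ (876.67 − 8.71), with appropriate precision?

5.2 + 3.79 = 8.99, limited to 1 d.p. → 2 s.f.; 876.67 − 8.71 = 867.96, limited to 2 d.p. → 5 s.f.
Carrying full precision, 8.99 ÷ 867.96 = 0.0103576201668…; keep min(2, 5) = 2 s.f.
Rounded to 2 significant figures: 0.010.

0.010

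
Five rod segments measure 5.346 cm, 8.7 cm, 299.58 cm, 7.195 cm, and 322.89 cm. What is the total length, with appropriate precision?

5.346 cm + 8.7 cm + 299.58 cm + 7.195 cm + 322.89 cm = 643.711 cm.
Addition/subtraction keeps the fewest decimal places: 5.346 → 3 decimal places, 8.7 → 1 decimal place, 299.58 → 2 decimal places, 7.195 → 3 decimal places, 322.89 → 2 decimal places; limit is 1.
Rounded to 1 decimal place: 643.7 cm.

643.7 cm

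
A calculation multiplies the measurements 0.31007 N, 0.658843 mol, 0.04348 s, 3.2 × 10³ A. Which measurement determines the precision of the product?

3.2 × 10³ A

0.31007 N → 5 s.f.; 0.658843 mol → 6 s.f.; 0.04348 s → 4 s.f.; 3.2 × 10³ A → 2 s.f.
The fewest is 2 significant figures, from 3.2 × 10³ A.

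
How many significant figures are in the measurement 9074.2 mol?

5

9074.2: zeros between nonzero digits are significant.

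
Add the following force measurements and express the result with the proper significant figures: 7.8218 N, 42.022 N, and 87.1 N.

7.8218 N + 42.022 N + 87.1 N = 136.9438 N.
Addition/subtraction keeps the fewest decimal places: 7.8218 → 4 decimal places, 42.022 → 3 decimal places, 87.1 → 1 decimal place; limit is 1.
Rounded to 1 decimal place: 136.9 N.

136.9 N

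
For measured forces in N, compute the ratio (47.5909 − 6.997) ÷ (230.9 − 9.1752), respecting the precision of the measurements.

47.5909 − 6.997 = 40.5939, limited to 3 d.p. → 5 s.f.; 230.9 − 9.1752 = 221.7248, limited to 1 d.p. → 4 s.f.
Carrying full precision, 40.5939 ÷ 221.7248 = 0.183082361558…; keep min(5, 4) = 4 s.f.
Rounded to 4 significant figures: 0.1831.

0.1831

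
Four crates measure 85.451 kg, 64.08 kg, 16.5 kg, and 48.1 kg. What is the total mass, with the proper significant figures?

214.1 kg

85.451 kg + 64.08 kg + 16.5 kg + 48.1 kg = 214.131 kg.
Addition/subtraction keeps the fewest decimal places: 85.451 → 3 decimal places, 64.08 → 2 decimal places, 16.5 → 1 decimal place, 48.1 → 1 decimal place; limit is 1.
Rounded to 1 decimal place: 214.1 kg.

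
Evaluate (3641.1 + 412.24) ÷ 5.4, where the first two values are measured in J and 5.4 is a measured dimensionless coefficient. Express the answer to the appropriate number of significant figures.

7.5 × 10^2 J

3641.1 J + 412.24 J = 4053.34 J; the sum is limited to 1 decimal place (5 s.f.).
Carrying full precision, 4053.34 ÷ 5.4 = 750.618518519… J; 5.4 has 2 s.f., so the result keeps min(5, 2) = 2 s.f.
Rounded to 2 significant figures: 7.5 × 10^2 J.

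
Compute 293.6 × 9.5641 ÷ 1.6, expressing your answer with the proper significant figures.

293.6 × 9.5641 ÷ 1.6 = 1755.01235
Multiplication/division keeps the fewest significant figures: 293.6 → 4 s.f., 9.5641 → 5 s.f., 1.6 → 2 s.f.; limit is 2.
Rounded to 2 significant figures: 1.8 × 10^3.

1.8 × 10^3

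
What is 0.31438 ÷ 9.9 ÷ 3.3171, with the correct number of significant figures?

0.0096

0.31438 ÷ 9.9 ÷ 3.3171 = 0.00957328858206…
Multiplication/division keeps the fewest significant figures: 0.31438 → 5 s.f., 9.9 → 2 s.f., 3.3171 → 5 s.f.; limit is 2.
Rounded to 2 significant figures: 0.0096.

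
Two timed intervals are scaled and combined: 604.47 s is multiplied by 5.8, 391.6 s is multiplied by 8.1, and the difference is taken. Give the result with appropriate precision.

604.47 × 5.8 = 3505.926 → 3.5 × 10^3 s (2 s.f., last digit at the 10^2 place).
391.6 × 8.1 = 3171.96 → 3.2 × 10^3 s (2 s.f., last digit at the 10^2 place).
Difference: 333.966 s; keep the coarser place, 10^2.
Result: 3 × 10^2 s.

3 × 10^2 s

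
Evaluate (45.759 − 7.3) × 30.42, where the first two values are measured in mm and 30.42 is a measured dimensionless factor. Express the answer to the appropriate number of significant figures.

1.17 × 10^3 mm

45.759 mm − 7.3 mm = 38.459 mm; the difference is limited to 1 decimal place (3 s.f.).
Carrying full precision, 38.459 × 30.42 = 1169.92278 mm; 30.42 has 4 s.f., so the result keeps min(3, 4) = 3 s.f.
Rounded to 3 significant figures: 1.17 × 10^3 mm.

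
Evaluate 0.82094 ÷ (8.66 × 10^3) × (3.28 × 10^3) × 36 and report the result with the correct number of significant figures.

11

0.82094 ÷ (8.66 × 10^3) × (3.28 × 10^3) × 36 = 11.1936022171…
Multiplication/division keeps the fewest significant figures: 0.82094 → 5 s.f., 8.66 × 10^3 → 3 s.f., 3.28 × 10^3 → 3 s.f., 36 → 2 s.f.; limit is 2.
Rounded to 2 significant figures: 11.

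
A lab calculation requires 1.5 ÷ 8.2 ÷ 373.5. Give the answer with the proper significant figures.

1.5 ÷ 8.2 ÷ 373.5 = 0.000489763933784…
Multiplication/division keeps the fewest significant figures: 1.5 → 2 s.f., 8.2 → 2 s.f., 373.5 → 4 s.f.; limit is 2.
Rounded to 2 significant figures: 4.9 × 10^-4.

4.9 × 10^-4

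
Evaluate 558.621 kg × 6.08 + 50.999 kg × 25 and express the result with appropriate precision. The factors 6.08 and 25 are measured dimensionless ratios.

558.621 × 6.08 = 3396.41568 → 3.40 × 10^3 kg (3 s.f., last digit at the 10^1 place).
50.999 × 25 = 1274.975 → 1.3 × 10^3 kg (2 s.f., last digit at the 10^2 place).
Sum: 4671.39068 kg; keep the coarser place, 10^2.
Result: 4.7 × 10^3 kg.

4.7 × 10^3 kg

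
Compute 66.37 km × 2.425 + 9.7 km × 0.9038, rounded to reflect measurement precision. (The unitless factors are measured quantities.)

66.37 × 2.425 = 160.94725 → 160.9 km (4 s.f., last digit at the 10^-1 place).
9.7 × 0.9038 = 8.76686 → 8.8 km (2 s.f., last digit at the 10^-1 place).
Sum: 169.71411 km; keep the coarser place, 10^-1.
Result: 1.697 × 10² km.

1.697 × 10² km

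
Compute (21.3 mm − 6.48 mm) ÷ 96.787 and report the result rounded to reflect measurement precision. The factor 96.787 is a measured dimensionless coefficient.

0.153 mm

21.3 mm − 6.48 mm = 14.82 mm; the difference is limited to 1 decimal place (3 s.f.).
Carrying full precision, 14.82 ÷ 96.787 = 0.153119737155… mm; 96.787 has 5 s.f., so the result keeps min(3, 5) = 3 s.f.
Rounded to 3 significant figures: 0.153 mm.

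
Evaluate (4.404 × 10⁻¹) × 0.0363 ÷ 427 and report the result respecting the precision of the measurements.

(4.404 × 10⁻¹) × 0.0363 ÷ 427 = 0.0000374391569087…
Multiplication/division keeps the fewest significant figures: 4.404 × 10⁻¹ → 4 s.f., 0.0363 → 3 s.f., 427 → 3 s.f.; limit is 3.
Rounded to 3 significant figures: 3.74 × 10⁻⁵.

3.74 × 10⁻⁵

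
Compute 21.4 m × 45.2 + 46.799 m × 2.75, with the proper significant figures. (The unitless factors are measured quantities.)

21.4 × 45.2 = 967.28 → 967 m (3 s.f., last digit at the 10^0 place).
46.799 × 2.75 = 128.69725 → 129 m (3 s.f., last digit at the 10^0 place).
Sum: 1095.97725 m; keep the coarser place, 10^0.
Result: 1.096 × 10³ m.

1.096 × 10³ m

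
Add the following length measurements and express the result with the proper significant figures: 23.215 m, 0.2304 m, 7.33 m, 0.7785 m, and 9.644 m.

41.20 m

23.215 m + 0.2304 m + 7.33 m + 0.7785 m + 9.644 m = 41.1979 m.
Addition/subtraction keeps the fewest decimal places: 23.215 → 3 decimal places, 0.2304 → 4 decimal places, 7.33 → 2 decimal places, 0.7785 → 4 decimal places, 9.644 → 3 decimal places; limit is 2.
Rounded to 2 decimal places: 41.20 m.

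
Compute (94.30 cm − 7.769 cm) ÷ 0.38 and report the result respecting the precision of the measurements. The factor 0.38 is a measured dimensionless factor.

94.30 cm − 7.769 cm = 86.531 cm; the difference is limited to 2 decimal places (4 s.f.).
Carrying full precision, 86.531 ÷ 0.38 = 227.713157895… cm; 0.38 has 2 s.f., so the result keeps min(4, 2) = 2 s.f.
Rounded to 2 significant figures: 2.3 × 10^2 cm.

2.3 × 10^2 cm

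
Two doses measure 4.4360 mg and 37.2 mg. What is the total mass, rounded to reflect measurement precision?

41.6 mg

4.4360 mg + 37.2 mg = 41.6360 mg.
Addition/subtraction keeps the fewest decimal places: 4.4360 → 4 decimal places, 37.2 → 1 decimal place; limit is 1.
Rounded to 1 decimal place: 41.6 mg.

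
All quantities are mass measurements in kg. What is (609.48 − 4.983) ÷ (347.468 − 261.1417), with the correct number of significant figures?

7.0025

609.48 − 4.983 = 604.497, limited to 2 d.p. → 5 s.f.; 347.468 − 261.1417 = 86.3263, limited to 3 d.p. → 5 s.f.
Carrying full precision, 604.497 ÷ 86.3263 = 7.00246622408…; keep min(5, 5) = 5 s.f.
Rounded to 5 significant figures: 7.0025.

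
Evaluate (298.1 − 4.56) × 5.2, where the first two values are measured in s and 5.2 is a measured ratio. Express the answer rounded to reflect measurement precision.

1.5 × 10^3 s

298.1 s − 4.56 s = 293.54 s; the difference is limited to 1 decimal place (4 s.f.).
Carrying full precision, 293.54 × 5.2 = 1526.408 s; 5.2 has 2 s.f., so the result keeps min(4, 2) = 2 s.f.
Rounded to 2 significant figures: 1.5 × 10^3 s.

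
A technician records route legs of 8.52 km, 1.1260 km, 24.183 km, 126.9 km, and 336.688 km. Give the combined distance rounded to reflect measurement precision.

8.52 km + 1.1260 km + 24.183 km + 126.9 km + 336.688 km = 497.4170 km.
Addition/subtraction keeps the fewest decimal places: 8.52 → 2 decimal places, 1.1260 → 4 decimal places, 24.183 → 3 decimal places, 126.9 → 1 decimal place, 336.688 → 3 decimal places; limit is 1.
Rounded to 1 decimal place: 497.4 km.

497.4 km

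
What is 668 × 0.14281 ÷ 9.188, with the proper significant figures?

668 × 0.14281 ÷ 9.188 = 10.3827905964…
Multiplication/division keeps the fewest significant figures: 668 → 3 s.f., 0.14281 → 5 s.f., 9.188 → 4 s.f.; limit is 3.
Rounded to 3 significant figures: 10.4.

10.4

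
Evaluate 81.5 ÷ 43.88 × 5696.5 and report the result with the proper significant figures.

1.06 × 10^4

81.5 ÷ 43.88 × 5696.5 = 10580.3270283…
Multiplication/division keeps the fewest significant figures: 81.5 → 3 s.f., 43.88 → 4 s.f., 5696.5 → 5 s.f.; limit is 3.
Rounded to 3 significant figures: 1.06 × 10^4.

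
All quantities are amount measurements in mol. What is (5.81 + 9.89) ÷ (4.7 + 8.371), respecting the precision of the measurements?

5.81 + 9.89 = 15.70, limited to 2 d.p. → 4 s.f.; 4.7 + 8.371 = 13.071, limited to 1 d.p. → 3 s.f.
Carrying full precision, 15.70 ÷ 13.071 = 1.20113227756…; keep min(4, 3) = 3 s.f.
Rounded to 3 significant figures: 1.20.

1.20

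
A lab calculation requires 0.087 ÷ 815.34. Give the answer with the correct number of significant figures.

0.087 ÷ 815.34 = 0.000106703951726…
Multiplication/division keeps the fewest significant figures: 0.087 → 2 s.f., 815.34 → 5 s.f.; limit is 2.
Rounded to 2 significant figures: 1.1 × 10^-4.

1.1 × 10^-4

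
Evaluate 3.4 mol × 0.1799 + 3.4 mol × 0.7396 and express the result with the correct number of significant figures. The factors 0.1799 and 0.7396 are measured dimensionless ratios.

3.4 × 0.1799 = 0.61166 → 0.61 mol (2 s.f., last digit at the 10^-2 place).
3.4 × 0.7396 = 2.51464 → 2.5 mol (2 s.f., last digit at the 10^-1 place).
Sum: 3.1263 mol; keep the coarser place, 10^-1.
Result: 3.1 mol.

3.1 mol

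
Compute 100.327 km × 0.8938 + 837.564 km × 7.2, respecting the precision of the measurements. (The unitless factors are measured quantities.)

6.1 × 10^3 km

100.327 × 0.8938 = 89.6722726 → 89.67 km (4 s.f., last digit at the 10^-2 place).
837.564 × 7.2 = 6030.4608 → 6.0 × 10^3 km (2 s.f., last digit at the 10^2 place).
Sum: 6120.1330726 km; keep the coarser place, 10^2.
Result: 6.1 × 10^3 km.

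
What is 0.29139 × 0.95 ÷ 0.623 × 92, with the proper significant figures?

41

0.29139 × 0.95 ÷ 0.623 × 92 = 40.8787897271…
Multiplication/division keeps the fewest significant figures: 0.29139 → 5 s.f., 0.95 → 2 s.f., 0.623 → 3 s.f., 92 → 2 s.f.; limit is 2.
Rounded to 2 significant figures: 41.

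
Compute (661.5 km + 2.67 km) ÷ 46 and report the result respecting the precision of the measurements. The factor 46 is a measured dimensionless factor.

661.5 km + 2.67 km = 664.17 km; the sum is limited to 1 decimal place (4 s.f.).
Carrying full precision, 664.17 ÷ 46 = 14.4384782609… km; 46 has 2 s.f., so the result keeps min(4, 2) = 2 s.f.
Rounded to 2 significant figures: 14 km.

14 km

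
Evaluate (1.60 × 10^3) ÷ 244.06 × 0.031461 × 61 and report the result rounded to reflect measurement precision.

(1.60 × 10^3) ÷ 244.06 × 0.031461 × 61 = 12.5813062362…
Multiplication/division keeps the fewest significant figures: 1.60 × 10^3 → 3 s.f., 244.06 → 5 s.f., 0.031461 → 5 s.f., 61 → 2 s.f.; limit is 2.
Rounded to 2 significant figures: 13.

13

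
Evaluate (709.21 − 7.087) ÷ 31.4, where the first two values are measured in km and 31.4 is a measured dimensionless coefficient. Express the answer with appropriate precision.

22.4 km

709.21 km − 7.087 km = 702.123 km; the difference is limited to 2 decimal places (5 s.f.).
Carrying full precision, 702.123 ÷ 31.4 = 22.3606050955… km; 31.4 has 3 s.f., so the result keeps min(5, 3) = 3 s.f.
Rounded to 3 significant figures: 22.4 km.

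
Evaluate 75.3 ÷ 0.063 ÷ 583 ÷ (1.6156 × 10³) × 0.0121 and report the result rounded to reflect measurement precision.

75.3 ÷ 0.063 ÷ 583 ÷ (1.6156 × 10³) × 0.0121 = 0.0000153545607773…
Multiplication/division keeps the fewest significant figures: 75.3 → 3 s.f., 0.063 → 2 s.f., 583 → 3 s.f., 1.6156 × 10³ → 5 s.f., 0.0121 → 3 s.f.; limit is 2.
Rounded to 2 significant figures: 1.5 × 10⁻⁵.

1.5 × 10⁻⁵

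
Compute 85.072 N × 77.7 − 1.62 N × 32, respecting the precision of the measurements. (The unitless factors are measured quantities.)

85.072 × 77.7 = 6610.0944 → 6.61 × 10³ N (3 s.f., last digit at the 10^1 place).
1.62 × 32 = 51.84 → 52 N (2 s.f., last digit at the 10^0 place).
Difference: 6558.2544 N; keep the coarser place, 10^1.
Result: 6.56 × 10³ N.

6.56 × 10³ N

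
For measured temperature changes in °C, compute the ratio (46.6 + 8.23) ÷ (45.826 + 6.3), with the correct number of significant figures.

46.6 + 8.23 = 54.83, limited to 1 d.p. → 3 s.f.; 45.826 + 6.3 = 52.126, limited to 1 d.p. → 3 s.f.
Carrying full precision, 54.83 ÷ 52.126 = 1.05187430457…; keep min(3, 3) = 3 s.f.
Rounded to 3 significant figures: 1.05.

1.05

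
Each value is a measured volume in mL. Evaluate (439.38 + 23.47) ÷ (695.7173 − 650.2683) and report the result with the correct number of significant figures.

10.184

439.38 + 23.47 = 462.85, limited to 2 d.p. → 5 s.f.; 695.7173 − 650.2683 = 45.4490, limited to 4 d.p. → 6 s.f.
Carrying full precision, 462.85 ÷ 45.4490 = 10.183942441…; keep min(5, 6) = 5 s.f.
Rounded to 5 significant figures: 10.184.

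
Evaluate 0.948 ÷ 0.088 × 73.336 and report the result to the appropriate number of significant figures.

0.948 ÷ 0.088 × 73.336 = 790.028727273…
Multiplication/division keeps the fewest significant figures: 0.948 → 3 s.f., 0.088 → 2 s.f., 73.336 → 5 s.f.; limit is 2.
Rounded to 2 significant figures: 7.9 × 10².

7.9 × 10²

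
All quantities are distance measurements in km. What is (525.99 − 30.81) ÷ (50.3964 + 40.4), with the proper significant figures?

5.45

525.99 − 30.81 = 495.18, limited to 2 d.p. → 5 s.f.; 50.3964 + 40.4 = 90.7964, limited to 1 d.p. → 3 s.f.
Carrying full precision, 495.18 ÷ 90.7964 = 5.45374045667…; keep min(5, 3) = 3 s.f.
Rounded to 3 significant figures: 5.45.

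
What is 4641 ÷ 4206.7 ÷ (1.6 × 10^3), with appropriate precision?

6.9 × 10^-4

4641 ÷ 4206.7 ÷ (1.6 × 10^3) = 0.000689525043383…
Multiplication/division keeps the fewest significant figures: 4641 → 4 s.f., 4206.7 → 5 s.f., 1.6 × 10^3 → 2 s.f.; limit is 2.
Rounded to 2 significant figures: 6.9 × 10^-4.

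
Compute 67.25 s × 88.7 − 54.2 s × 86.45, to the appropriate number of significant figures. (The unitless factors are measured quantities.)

67.25 × 88.7 = 5965.075 → 5.97 × 10³ s (3 s.f., last digit at the 10^1 place).
54.2 × 86.45 = 4685.59 → 4.69 × 10³ s (3 s.f., last digit at the 10^1 place).
Difference: 1279.485 s; keep the coarser place, 10^1.
Result: 1.28 × 10³ s.

1.28 × 10³ s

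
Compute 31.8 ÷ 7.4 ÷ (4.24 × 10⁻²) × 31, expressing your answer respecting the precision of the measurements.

31.8 ÷ 7.4 ÷ (4.24 × 10⁻²) × 31 = 3141.89189189…
Multiplication/division keeps the fewest significant figures: 31.8 → 3 s.f., 7.4 → 2 s.f., 4.24 × 10⁻² → 3 s.f., 31 → 2 s.f.; limit is 2.
Rounded to 2 significant figures: 3.1 × 10³.

3.1 × 10³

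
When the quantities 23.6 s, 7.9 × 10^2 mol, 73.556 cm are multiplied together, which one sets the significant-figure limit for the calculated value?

23.6 s → 3 s.f.; 7.9 × 10^2 mol → 2 s.f.; 73.556 cm → 5 s.f.
The fewest is 2 significant figures, from 7.9 × 10^2 mol.

7.9 × 10^2 mol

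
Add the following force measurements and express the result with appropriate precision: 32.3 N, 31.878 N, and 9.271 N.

73.4 N

32.3 N + 31.878 N + 9.271 N = 73.449 N.
Addition/subtraction keeps the fewest decimal places: 32.3 → 1 decimal place, 31.878 → 3 decimal places, 9.271 → 3 decimal places; limit is 1.
Rounded to 1 decimal place: 73.4 N.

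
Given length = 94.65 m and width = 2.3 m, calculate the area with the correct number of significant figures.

area = 94.65 m × 2.3 m = 217.695 m².
94.65 has 4 significant figures; 2.3 has 2.
Division/multiplication keeps the fewest: 2 significant figures.
Rounded: 2.2 × 10² m².

2.2 × 10² m²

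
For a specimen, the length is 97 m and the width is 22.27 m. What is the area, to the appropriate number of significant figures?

area = 97 m × 22.27 m = 2160.19 m².
97 has 2 significant figures; 22.27 has 4.
Division/multiplication keeps the fewest: 2 significant figures.
Rounded: 2.2 × 10³ m².

2.2 × 10³ m²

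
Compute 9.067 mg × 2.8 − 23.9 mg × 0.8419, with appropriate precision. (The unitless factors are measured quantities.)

5 mg

9.067 × 2.8 = 25.3876 → 25 mg (2 s.f., last digit at the 10^0 place).
23.9 × 0.8419 = 20.12141 → 20.1 mg (3 s.f., last digit at the 10^-1 place).
Difference: 5.26619 mg; keep the coarser place, 10^0.
Result: 5 mg.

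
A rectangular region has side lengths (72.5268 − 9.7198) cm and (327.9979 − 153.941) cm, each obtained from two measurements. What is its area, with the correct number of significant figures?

10932.0 cm²

72.5268 − 9.7198 = 62.8070, limited to 4 d.p. → 6 s.f.; 327.9979 − 153.941 = 174.0569, limited to 3 d.p. → 6 s.f.
Carrying full precision, 62.8070 × 174.0569 = 10931.9917183; keep min(6, 6) = 6 s.f.
Rounded to 6 significant figures: 10932.0 cm².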